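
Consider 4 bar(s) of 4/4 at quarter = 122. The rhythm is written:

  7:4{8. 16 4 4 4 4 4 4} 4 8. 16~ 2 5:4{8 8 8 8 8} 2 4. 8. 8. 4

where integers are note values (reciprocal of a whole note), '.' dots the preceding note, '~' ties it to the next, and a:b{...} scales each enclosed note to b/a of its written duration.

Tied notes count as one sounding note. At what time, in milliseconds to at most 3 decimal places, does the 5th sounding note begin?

note 5 onset = 12/7b = 843.091ms

1. 0.0ms @ 0 + 210.773ms (3/7)
2. 210.773ms @ 3/7 + 70.258ms (1/7)
3. 281.03ms @ 4/7 + 281.03ms (4/7)
4. 562.061ms @ 8/7 + 281.03ms (4/7)
5. 843.091ms @ 12/7 + 281.03ms (4/7)
6. 1124.122ms @ 16/7 + 281.03ms (4/7)
7. 1405.152ms @ 20/7 + 281.03ms (4/7)
8. 1686.183ms @ 24/7 + 281.03ms (4/7)
9. 1967.213ms @ 4 + 491.803ms (1)
10. 2459.016ms @ 5 + 368.852ms (3/4)
11. 2827.869ms @ 23/4 + 1106.557ms (9/4)
12. 3934.426ms @ 8 + 196.721ms (2/5)
13. 4131.148ms @ 42/5 + 196.721ms (2/5)
14. 4327.869ms @ 44/5 + 196.721ms (2/5)
15. 4524.59ms @ 46/5 + 196.721ms (2/5)
16. 4721.311ms @ 48/5 + 196.721ms (2/5)
17. 4918.033ms @ 10 + 983.607ms (2)
18. 5901.639ms @ 12 + 737.705ms (3/2)
19. 6639.344ms @ 27/2 + 368.852ms (3/4)
20. 7008.197ms @ 57/4 + 368.852ms (3/4)
21. 7377.049ms @ 15 + 491.803ms (1)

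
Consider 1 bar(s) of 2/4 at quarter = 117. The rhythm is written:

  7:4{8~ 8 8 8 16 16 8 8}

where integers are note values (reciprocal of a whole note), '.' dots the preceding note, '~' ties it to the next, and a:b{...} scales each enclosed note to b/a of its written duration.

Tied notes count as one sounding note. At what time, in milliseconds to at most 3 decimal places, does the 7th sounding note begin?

note 7 onset = 12/7b = 879.121ms

1. 0.0ms @ 0 + 293.04ms (4/7)
2. 293.04ms @ 4/7 + 146.52ms (2/7)
3. 439.56ms @ 6/7 + 146.52ms (2/7)
4. 586.081ms @ 8/7 + 73.26ms (1/7)
5. 659.341ms @ 9/7 + 73.26ms (1/7)
6. 732.601ms @ 10/7 + 146.52ms (2/7)
7. 879.121ms @ 12/7 + 146.52ms (2/7)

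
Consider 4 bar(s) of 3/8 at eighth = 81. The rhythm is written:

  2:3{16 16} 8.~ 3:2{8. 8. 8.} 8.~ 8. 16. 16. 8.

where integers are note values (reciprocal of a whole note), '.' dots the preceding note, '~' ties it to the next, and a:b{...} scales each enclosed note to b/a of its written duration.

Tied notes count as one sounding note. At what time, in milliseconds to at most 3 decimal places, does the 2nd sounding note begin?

note 2 onset = 3/4b = 555.556ms

1. 0.0ms @ 0 + 555.556ms (3/4)
2. 555.556ms @ 3/4 + 555.556ms (3/4)
3. 1111.111ms @ 3/2 + 1851.852ms (5/2)
4. 2962.963ms @ 4 + 740.741ms (1)
5. 3703.704ms @ 5 + 740.741ms (1)
6. 4444.444ms @ 6 + 2222.222ms (3)
7. 6666.667ms @ 9 + 555.556ms (3/4)
8. 7222.222ms @ 39/4 + 555.556ms (3/4)
9. 7777.778ms @ 21/2 + 1111.111ms (3/2)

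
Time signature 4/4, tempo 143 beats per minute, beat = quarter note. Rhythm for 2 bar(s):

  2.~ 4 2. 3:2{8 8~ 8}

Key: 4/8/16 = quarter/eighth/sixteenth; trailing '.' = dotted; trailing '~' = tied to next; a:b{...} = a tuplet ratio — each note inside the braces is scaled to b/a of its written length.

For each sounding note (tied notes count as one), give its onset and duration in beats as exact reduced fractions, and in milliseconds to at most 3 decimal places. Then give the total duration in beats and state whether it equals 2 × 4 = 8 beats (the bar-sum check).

1) 0.0ms=0b +1678.322ms=4b
2) 1678.322ms=4b +1258.741ms=3b
3) 2937.063ms=7b +139.86ms=1/3b
4) 3076.923ms=22/3b +279.72ms=2/3b
Σ=8b of 8 (143bpm 4/4) — PASS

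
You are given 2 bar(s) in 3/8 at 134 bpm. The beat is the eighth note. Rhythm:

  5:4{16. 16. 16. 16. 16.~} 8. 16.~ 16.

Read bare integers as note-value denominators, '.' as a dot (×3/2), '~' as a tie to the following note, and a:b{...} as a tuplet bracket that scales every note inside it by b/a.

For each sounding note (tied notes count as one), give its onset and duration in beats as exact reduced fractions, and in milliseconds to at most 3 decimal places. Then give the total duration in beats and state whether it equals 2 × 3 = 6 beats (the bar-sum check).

1) 0.0ms=0b +268.657ms=3/5b
2) 268.657ms=3/5b +268.657ms=3/5b
3) 537.313ms=6/5b +268.657ms=3/5b
4) 805.97ms=9/5b +268.657ms=3/5b
5) 1074.627ms=12/5b +940.299ms=21/10b
6) 2014.925ms=9/2b +671.642ms=3/2b
Σ=6b of 6 (134bpm 3/8) — PASS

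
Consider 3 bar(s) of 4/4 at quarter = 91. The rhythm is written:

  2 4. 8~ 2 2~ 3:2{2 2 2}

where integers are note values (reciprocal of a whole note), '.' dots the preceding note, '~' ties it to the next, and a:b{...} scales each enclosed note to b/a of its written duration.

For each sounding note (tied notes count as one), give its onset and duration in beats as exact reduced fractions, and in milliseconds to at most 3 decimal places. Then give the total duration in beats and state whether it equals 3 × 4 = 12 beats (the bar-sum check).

1) 0.0ms=0b +1318.681ms=2b
2) 1318.681ms=2b +989.011ms=3/2b
3) 2307.692ms=7/2b +1648.352ms=5/2b
4) 3956.044ms=6b +2197.802ms=10/3b
5) 6153.846ms=28/3b +879.121ms=4/3b
6) 7032.967ms=32/3b +879.121ms=4/3b
Σ=12b of 12 (91bpm 4/4) — PASS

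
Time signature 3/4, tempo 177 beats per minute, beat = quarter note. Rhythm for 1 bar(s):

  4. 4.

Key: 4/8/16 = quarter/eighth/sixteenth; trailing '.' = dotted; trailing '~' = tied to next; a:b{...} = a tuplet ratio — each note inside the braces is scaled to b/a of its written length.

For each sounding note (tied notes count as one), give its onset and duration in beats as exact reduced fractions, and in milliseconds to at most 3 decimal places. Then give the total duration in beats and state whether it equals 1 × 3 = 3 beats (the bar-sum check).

1) 0.0ms=0b +508.475ms=3/2b
2) 508.475ms=3/2b +508.475ms=3/2b
Σ=3b of 3 (177bpm 3/4) — PASS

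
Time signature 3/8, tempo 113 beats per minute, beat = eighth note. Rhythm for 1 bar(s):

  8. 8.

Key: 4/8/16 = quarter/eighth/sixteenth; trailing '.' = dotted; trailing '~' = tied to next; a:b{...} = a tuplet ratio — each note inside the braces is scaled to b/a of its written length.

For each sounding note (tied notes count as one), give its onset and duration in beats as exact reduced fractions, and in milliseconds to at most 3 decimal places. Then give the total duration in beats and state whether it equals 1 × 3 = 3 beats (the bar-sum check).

1) 0.0ms=0b +796.46ms=3/2b
2) 796.46ms=3/2b +796.46ms=3/2b
Σ=3b of 3 (113bpm 3/8) — PASS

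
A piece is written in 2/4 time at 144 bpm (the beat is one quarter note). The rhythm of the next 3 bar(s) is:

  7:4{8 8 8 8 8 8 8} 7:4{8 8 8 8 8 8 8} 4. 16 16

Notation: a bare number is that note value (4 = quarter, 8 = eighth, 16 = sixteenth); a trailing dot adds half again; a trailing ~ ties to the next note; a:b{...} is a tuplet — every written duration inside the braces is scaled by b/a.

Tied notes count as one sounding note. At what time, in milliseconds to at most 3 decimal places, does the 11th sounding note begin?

1. 0.0ms @ 0 + 119.048ms (2/7)
2. 119.048ms @ 2/7 + 119.048ms (2/7)
3. 238.095ms @ 4/7 + 119.048ms (2/7)
4. 357.143ms @ 6/7 + 119.048ms (2/7)
5. 476.19ms @ 8/7 + 119.048ms (2/7)
6. 595.238ms @ 10/7 + 119.048ms (2/7)
7. 714.286ms @ 12/7 + 119.048ms (2/7)
8. 833.333ms @ 2 + 119.048ms (2/7)
9. 952.381ms @ 16/7 + 119.048ms (2/7)
10. 1071.429ms @ 18/7 + 119.048ms (2/7)
11. 1190.476ms @ 20/7 + 119.048ms (2/7)
12. 1309.524ms @ 22/7 + 119.048ms (2/7)
13. 1428.571ms @ 24/7 + 119.048ms (2/7)
14. 1547.619ms @ 26/7 + 119.048ms (2/7)
15. 1666.667ms @ 4 + 625.0ms (3/2)
16. 2291.667ms @ 11/2 + 104.167ms (1/4)
17. 2395.833ms @ 23/4 + 104.167ms (1/4)

note 11 onset = 20/7b = 1190.476ms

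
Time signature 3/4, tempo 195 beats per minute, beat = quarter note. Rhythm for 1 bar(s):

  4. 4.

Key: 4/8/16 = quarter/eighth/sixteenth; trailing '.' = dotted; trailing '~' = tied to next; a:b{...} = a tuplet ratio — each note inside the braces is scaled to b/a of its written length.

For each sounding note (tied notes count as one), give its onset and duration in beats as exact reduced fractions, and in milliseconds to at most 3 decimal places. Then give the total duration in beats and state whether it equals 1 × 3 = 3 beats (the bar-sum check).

1) 0.0ms=0b +461.538ms=3/2b
2) 461.538ms=3/2b +461.538ms=3/2b
Σ=3b of 3 (195bpm 3/4) — PASS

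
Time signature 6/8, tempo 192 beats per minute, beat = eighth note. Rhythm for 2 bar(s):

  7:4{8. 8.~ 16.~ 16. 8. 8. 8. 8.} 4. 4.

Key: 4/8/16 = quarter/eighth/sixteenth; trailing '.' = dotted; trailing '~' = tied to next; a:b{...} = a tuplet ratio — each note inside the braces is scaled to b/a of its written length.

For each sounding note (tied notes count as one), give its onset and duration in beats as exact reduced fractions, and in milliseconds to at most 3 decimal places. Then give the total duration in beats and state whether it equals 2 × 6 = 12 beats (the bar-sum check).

1) 0.0ms=0b +267.857ms=6/7b
2) 267.857ms=6/7b +535.714ms=12/7b
3) 803.571ms=18/7b +267.857ms=6/7b
4) 1071.429ms=24/7b +267.857ms=6/7b
5) 1339.286ms=30/7b +267.857ms=6/7b
6) 1607.143ms=36/7b +267.857ms=6/7b
7) 1875.0ms=6b +937.5ms=3b
8) 2812.5ms=9b +937.5ms=3b
Σ=12b of 12 (192bpm 6/8) — PASS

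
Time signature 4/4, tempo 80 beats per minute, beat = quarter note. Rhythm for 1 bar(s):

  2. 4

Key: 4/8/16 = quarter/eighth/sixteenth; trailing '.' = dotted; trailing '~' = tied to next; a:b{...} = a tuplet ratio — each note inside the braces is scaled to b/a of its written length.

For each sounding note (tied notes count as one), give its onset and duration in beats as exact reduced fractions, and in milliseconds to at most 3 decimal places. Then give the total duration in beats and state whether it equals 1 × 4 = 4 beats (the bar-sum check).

1) 0.0ms=0b +2250.0ms=3b
2) 2250.0ms=3b +750.0ms=1b
Σ=4b of 4 (80bpm 4/4) — PASS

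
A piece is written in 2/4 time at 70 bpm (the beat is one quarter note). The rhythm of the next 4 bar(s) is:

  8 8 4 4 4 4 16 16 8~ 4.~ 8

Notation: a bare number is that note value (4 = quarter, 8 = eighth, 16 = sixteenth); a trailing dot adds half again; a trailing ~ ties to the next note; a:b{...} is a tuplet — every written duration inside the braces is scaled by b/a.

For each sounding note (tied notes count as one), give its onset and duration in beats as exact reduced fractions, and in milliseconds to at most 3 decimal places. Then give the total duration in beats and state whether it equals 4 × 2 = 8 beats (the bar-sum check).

1) 0.0ms=0b +428.571ms=1/2b
2) 428.571ms=1/2b +428.571ms=1/2b
3) 857.143ms=1b +857.143ms=1b
4) 1714.286ms=2b +857.143ms=1b
5) 2571.429ms=3b +857.143ms=1b
6) 3428.571ms=4b +857.143ms=1b
7) 4285.714ms=5b +214.286ms=1/4b
8) 4500.0ms=21/4b +214.286ms=1/4b
9) 4714.286ms=11/2b +2142.857ms=5/2b
Σ=8b of 8 (70bpm 2/4) — PASS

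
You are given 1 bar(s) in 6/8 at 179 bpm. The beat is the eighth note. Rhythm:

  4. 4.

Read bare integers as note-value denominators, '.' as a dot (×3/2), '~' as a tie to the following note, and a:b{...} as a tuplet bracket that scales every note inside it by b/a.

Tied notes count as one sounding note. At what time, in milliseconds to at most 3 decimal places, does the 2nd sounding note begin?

note 2 onset = 3b = 1005.587ms

1. 0.0ms @ 0 + 1005.587ms (3)
2. 1005.587ms @ 3 + 1005.587ms (3)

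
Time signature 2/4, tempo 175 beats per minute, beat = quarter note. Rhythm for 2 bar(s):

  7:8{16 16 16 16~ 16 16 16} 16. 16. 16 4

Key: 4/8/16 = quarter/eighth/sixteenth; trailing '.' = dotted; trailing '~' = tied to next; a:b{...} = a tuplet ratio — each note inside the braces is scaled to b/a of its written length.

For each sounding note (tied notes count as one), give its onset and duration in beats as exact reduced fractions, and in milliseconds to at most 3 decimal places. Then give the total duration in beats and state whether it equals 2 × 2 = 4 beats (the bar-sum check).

1) 0.0ms=0b +97.959ms=2/7b
2) 97.959ms=2/7b +97.959ms=2/7b
3) 195.918ms=4/7b +97.959ms=2/7b
4) 293.878ms=6/7b +195.918ms=4/7b
5) 489.796ms=10/7b +97.959ms=2/7b
6) 587.755ms=12/7b +97.959ms=2/7b
7) 685.714ms=2b +128.571ms=3/8b
8) 814.286ms=19/8b +128.571ms=3/8b
9) 942.857ms=11/4b +85.714ms=1/4b
10) 1028.571ms=3b +342.857ms=1b
Σ=4b of 4 (175bpm 2/4) — PASS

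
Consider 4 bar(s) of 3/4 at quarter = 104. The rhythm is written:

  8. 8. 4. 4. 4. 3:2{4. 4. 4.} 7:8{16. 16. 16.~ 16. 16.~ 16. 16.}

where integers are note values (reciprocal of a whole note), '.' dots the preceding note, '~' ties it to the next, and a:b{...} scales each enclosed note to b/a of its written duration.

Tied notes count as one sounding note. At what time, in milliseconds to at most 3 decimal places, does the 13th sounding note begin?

1. 0.0ms @ 0 + 432.692ms (3/4)
2. 432.692ms @ 3/4 + 432.692ms (3/4)
3. 865.385ms @ 3/2 + 865.385ms (3/2)
4. 1730.769ms @ 3 + 865.385ms (3/2)
5. 2596.154ms @ 9/2 + 865.385ms (3/2)
6. 3461.538ms @ 6 + 576.923ms (1)
7. 4038.462ms @ 7 + 576.923ms (1)
8. 4615.385ms @ 8 + 576.923ms (1)
9. 5192.308ms @ 9 + 247.253ms (3/7)
10. 5439.56ms @ 66/7 + 247.253ms (3/7)
11. 5686.813ms @ 69/7 + 494.505ms (6/7)
12. 6181.319ms @ 75/7 + 494.505ms (6/7)
13. 6675.824ms @ 81/7 + 247.253ms (3/7)

note 13 onset = 81/7b = 6675.824ms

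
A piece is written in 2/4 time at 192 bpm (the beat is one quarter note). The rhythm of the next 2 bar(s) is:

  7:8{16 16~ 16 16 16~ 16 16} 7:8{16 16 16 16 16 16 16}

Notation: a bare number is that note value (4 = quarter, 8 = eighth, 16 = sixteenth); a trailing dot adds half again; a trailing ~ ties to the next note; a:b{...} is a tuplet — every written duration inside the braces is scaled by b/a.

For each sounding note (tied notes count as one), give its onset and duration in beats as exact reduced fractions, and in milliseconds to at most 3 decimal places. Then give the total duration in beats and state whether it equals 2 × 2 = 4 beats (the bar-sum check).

1) 0.0ms=0b +89.286ms=2/7b
2) 89.286ms=2/7b +178.571ms=4/7b
3) 267.857ms=6/7b +89.286ms=2/7b
4) 357.143ms=8/7b +178.571ms=4/7b
5) 535.714ms=12/7b +89.286ms=2/7b
6) 625.0ms=2b +89.286ms=2/7b
7) 714.286ms=16/7b +89.286ms=2/7b
8) 803.571ms=18/7b +89.286ms=2/7b
9) 892.857ms=20/7b +89.286ms=2/7b
10) 982.143ms=22/7b +89.286ms=2/7b
11) 1071.429ms=24/7b +89.286ms=2/7b
12) 1160.714ms=26/7b +89.286ms=2/7b
Σ=4b of 4 (192bpm 2/4) — PASS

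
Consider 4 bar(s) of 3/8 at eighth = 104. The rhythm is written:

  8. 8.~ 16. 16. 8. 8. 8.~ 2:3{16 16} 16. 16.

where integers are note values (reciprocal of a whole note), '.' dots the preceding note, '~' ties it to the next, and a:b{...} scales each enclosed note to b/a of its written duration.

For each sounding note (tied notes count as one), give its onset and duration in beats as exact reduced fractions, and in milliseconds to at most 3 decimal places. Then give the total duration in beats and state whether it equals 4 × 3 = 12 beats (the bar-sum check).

1) 0.0ms=0b +865.385ms=3/2b
2) 865.385ms=3/2b +1298.077ms=9/4b
3) 2163.462ms=15/4b +432.692ms=3/4b
4) 2596.154ms=9/2b +865.385ms=3/2b
5) 3461.538ms=6b +865.385ms=3/2b
6) 4326.923ms=15/2b +1298.077ms=9/4b
7) 5625.0ms=39/4b +432.692ms=3/4b
8) 6057.692ms=21/2b +432.692ms=3/4b
9) 6490.385ms=45/4b +432.692ms=3/4b
Σ=12b of 12 (104bpm 3/8) — PASS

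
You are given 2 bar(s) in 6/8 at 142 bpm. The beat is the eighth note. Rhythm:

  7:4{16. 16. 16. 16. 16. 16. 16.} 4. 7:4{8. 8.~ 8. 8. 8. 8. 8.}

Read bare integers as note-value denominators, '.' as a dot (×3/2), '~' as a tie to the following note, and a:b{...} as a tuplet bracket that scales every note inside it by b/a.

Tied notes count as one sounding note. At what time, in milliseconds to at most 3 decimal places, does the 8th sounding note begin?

note 8 onset = 3b = 1267.606ms

1. 0.0ms @ 0 + 181.087ms (3/7)
2. 181.087ms @ 3/7 + 181.087ms (3/7)
3. 362.173ms @ 6/7 + 181.087ms (3/7)
4. 543.26ms @ 9/7 + 181.087ms (3/7)
5. 724.346ms @ 12/7 + 181.087ms (3/7)
6. 905.433ms @ 15/7 + 181.087ms (3/7)
7. 1086.519ms @ 18/7 + 181.087ms (3/7)
8. 1267.606ms @ 3 + 1267.606ms (3)
9. 2535.211ms @ 6 + 362.173ms (6/7)
10. 2897.384ms @ 48/7 + 724.346ms (12/7)
11. 3621.73ms @ 60/7 + 362.173ms (6/7)
12. 3983.903ms @ 66/7 + 362.173ms (6/7)
13. 4346.076ms @ 72/7 + 362.173ms (6/7)
14. 4708.249ms @ 78/7 + 362.173ms (6/7)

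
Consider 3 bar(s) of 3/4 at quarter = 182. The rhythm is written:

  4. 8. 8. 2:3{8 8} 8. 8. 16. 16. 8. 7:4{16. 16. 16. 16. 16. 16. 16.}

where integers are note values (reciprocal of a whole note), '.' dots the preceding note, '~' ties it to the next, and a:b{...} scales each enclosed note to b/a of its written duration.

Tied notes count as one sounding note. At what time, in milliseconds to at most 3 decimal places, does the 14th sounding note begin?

1. 0.0ms @ 0 + 494.505ms (3/2)
2. 494.505ms @ 3/2 + 247.253ms (3/4)
3. 741.758ms @ 9/4 + 247.253ms (3/4)
4. 989.011ms @ 3 + 247.253ms (3/4)
5. 1236.264ms @ 15/4 + 247.253ms (3/4)
6. 1483.516ms @ 9/2 + 247.253ms (3/4)
7. 1730.769ms @ 21/4 + 247.253ms (3/4)
8. 1978.022ms @ 6 + 123.626ms (3/8)
9. 2101.648ms @ 51/8 + 123.626ms (3/8)
10. 2225.275ms @ 27/4 + 247.253ms (3/4)
11. 2472.527ms @ 15/2 + 70.644ms (3/14)
12. 2543.171ms @ 54/7 + 70.644ms (3/14)
13. 2613.815ms @ 111/14 + 70.644ms (3/14)
14. 2684.458ms @ 57/7 + 70.644ms (3/14)
15. 2755.102ms @ 117/14 + 70.644ms (3/14)
16. 2825.746ms @ 60/7 + 70.644ms (3/14)
17. 2896.389ms @ 123/14 + 70.644ms (3/14)

note 14 onset = 57/7b = 2684.458ms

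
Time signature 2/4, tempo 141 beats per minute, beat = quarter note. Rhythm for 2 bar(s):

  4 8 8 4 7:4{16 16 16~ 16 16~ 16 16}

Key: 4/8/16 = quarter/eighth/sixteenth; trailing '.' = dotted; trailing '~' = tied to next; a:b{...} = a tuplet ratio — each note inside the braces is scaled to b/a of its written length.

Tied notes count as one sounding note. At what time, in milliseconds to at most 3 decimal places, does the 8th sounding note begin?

note 8 onset = 25/7b = 1519.757ms

1. 0.0ms @ 0 + 425.532ms (1)
2. 425.532ms @ 1 + 212.766ms (1/2)
3. 638.298ms @ 3/2 + 212.766ms (1/2)
4. 851.064ms @ 2 + 425.532ms (1)
5. 1276.596ms @ 3 + 60.79ms (1/7)
6. 1337.386ms @ 22/7 + 60.79ms (1/7)
7. 1398.176ms @ 23/7 + 121.581ms (2/7)
8. 1519.757ms @ 25/7 + 121.581ms (2/7)
9. 1641.337ms @ 27/7 + 60.79ms (1/7)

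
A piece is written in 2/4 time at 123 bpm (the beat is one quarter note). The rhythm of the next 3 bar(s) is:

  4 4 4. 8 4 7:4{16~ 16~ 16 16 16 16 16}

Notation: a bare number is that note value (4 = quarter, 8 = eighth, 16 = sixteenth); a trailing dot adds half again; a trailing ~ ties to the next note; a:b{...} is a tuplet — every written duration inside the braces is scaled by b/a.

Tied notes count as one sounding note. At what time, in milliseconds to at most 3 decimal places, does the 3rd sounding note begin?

note 3 onset = 2b = 975.61ms

1. 0.0ms @ 0 + 487.805ms (1)
2. 487.805ms @ 1 + 487.805ms (1)
3. 975.61ms @ 2 + 731.707ms (3/2)
4. 1707.317ms @ 7/2 + 243.902ms (1/2)
5. 1951.22ms @ 4 + 487.805ms (1)
6. 2439.024ms @ 5 + 209.059ms (3/7)
7. 2648.084ms @ 38/7 + 69.686ms (1/7)
8. 2717.77ms @ 39/7 + 69.686ms (1/7)
9. 2787.456ms @ 40/7 + 69.686ms (1/7)
10. 2857.143ms @ 41/7 + 69.686ms (1/7)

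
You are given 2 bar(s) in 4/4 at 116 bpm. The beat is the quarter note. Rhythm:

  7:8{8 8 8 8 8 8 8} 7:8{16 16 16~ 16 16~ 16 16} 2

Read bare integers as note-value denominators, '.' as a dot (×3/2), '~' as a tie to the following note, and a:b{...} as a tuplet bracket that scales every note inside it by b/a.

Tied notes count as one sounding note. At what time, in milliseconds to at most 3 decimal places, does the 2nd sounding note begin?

1. 0.0ms @ 0 + 295.567ms (4/7)
2. 295.567ms @ 4/7 + 295.567ms (4/7)
3. 591.133ms @ 8/7 + 295.567ms (4/7)
4. 886.7ms @ 12/7 + 295.567ms (4/7)
5. 1182.266ms @ 16/7 + 295.567ms (4/7)
6. 1477.833ms @ 20/7 + 295.567ms (4/7)
7. 1773.399ms @ 24/7 + 295.567ms (4/7)
8. 2068.966ms @ 4 + 147.783ms (2/7)
9. 2216.749ms @ 30/7 + 147.783ms (2/7)
10. 2364.532ms @ 32/7 + 295.567ms (4/7)
11. 2660.099ms @ 36/7 + 295.567ms (4/7)
12. 2955.665ms @ 40/7 + 147.783ms (2/7)
13. 3103.448ms @ 6 + 1034.483ms (2)

note 2 onset = 4/7b = 295.567ms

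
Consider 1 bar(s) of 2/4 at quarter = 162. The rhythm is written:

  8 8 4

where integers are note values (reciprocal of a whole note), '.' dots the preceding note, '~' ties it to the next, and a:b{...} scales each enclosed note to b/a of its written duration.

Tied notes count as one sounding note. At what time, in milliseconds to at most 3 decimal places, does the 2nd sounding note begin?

note 2 onset = 1/2b = 185.185ms

1. 0.0ms @ 0 + 185.185ms (1/2)
2. 185.185ms @ 1/2 + 185.185ms (1/2)
3. 370.37ms @ 1 + 370.37ms (1)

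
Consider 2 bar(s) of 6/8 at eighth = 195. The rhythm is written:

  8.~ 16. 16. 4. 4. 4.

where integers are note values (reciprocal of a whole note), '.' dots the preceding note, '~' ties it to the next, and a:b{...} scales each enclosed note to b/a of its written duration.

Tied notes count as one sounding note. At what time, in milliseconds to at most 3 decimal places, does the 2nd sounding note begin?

note 2 onset = 9/4b = 692.308ms

1. 0.0ms @ 0 + 692.308ms (9/4)
2. 692.308ms @ 9/4 + 230.769ms (3/4)
3. 923.077ms @ 3 + 923.077ms (3)
4. 1846.154ms @ 6 + 923.077ms (3)
5. 2769.231ms @ 9 + 923.077ms (3)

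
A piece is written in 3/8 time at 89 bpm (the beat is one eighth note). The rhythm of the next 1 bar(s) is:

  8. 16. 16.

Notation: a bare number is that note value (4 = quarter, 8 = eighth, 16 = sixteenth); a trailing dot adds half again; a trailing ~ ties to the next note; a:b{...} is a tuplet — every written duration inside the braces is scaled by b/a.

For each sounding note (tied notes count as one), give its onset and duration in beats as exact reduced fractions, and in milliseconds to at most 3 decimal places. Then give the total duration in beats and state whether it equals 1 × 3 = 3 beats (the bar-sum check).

1) 0.0ms=0b +1011.236ms=3/2b
2) 1011.236ms=3/2b +505.618ms=3/4b
3) 1516.854ms=9/4b +505.618ms=3/4b
Σ=3b of 3 (89bpm 3/8) — PASS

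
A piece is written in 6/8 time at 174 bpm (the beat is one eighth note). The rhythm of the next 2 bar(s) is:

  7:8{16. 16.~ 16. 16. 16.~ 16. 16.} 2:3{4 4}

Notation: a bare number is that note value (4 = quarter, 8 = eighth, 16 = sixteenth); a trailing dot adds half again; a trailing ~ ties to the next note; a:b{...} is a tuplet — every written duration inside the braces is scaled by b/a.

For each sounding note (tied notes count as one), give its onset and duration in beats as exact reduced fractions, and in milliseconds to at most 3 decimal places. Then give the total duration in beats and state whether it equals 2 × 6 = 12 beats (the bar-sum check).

1) 0.0ms=0b +295.567ms=6/7b
2) 295.567ms=6/7b +591.133ms=12/7b
3) 886.7ms=18/7b +295.567ms=6/7b
4) 1182.266ms=24/7b +591.133ms=12/7b
5) 1773.399ms=36/7b +295.567ms=6/7b
6) 2068.966ms=6b +1034.483ms=3b
7) 3103.448ms=9b +1034.483ms=3b
Σ=12b of 12 (174bpm 6/8) — PASS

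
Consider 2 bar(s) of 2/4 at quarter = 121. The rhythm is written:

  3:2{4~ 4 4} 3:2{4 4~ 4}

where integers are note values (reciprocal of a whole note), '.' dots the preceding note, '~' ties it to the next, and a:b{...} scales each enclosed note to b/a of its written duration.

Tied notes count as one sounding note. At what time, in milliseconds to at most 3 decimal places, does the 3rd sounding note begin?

1. 0.0ms @ 0 + 661.157ms (4/3)
2. 661.157ms @ 4/3 + 330.579ms (2/3)
3. 991.736ms @ 2 + 330.579ms (2/3)
4. 1322.314ms @ 8/3 + 661.157ms (4/3)

note 3 onset = 2b = 991.736ms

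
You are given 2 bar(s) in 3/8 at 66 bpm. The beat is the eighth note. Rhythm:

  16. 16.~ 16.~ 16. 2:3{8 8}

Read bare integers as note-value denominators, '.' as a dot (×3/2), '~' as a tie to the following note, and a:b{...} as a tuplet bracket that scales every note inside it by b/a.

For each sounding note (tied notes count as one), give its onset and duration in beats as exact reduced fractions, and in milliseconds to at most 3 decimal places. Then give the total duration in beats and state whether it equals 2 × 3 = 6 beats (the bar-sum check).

1) 0.0ms=0b +681.818ms=3/4b
2) 681.818ms=3/4b +2045.455ms=9/4b
3) 2727.273ms=3b +1363.636ms=3/2b
4) 4090.909ms=9/2b +1363.636ms=3/2b
Σ=6b of 6 (66bpm 3/8) — PASS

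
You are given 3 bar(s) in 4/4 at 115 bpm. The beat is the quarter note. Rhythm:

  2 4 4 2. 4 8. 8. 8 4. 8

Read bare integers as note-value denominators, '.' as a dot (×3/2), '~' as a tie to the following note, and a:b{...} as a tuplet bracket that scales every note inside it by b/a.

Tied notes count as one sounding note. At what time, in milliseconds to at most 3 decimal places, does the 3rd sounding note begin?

note 3 onset = 3b = 1565.217ms

1. 0.0ms @ 0 + 1043.478ms (2)
2. 1043.478ms @ 2 + 521.739ms (1)
3. 1565.217ms @ 3 + 521.739ms (1)
4. 2086.957ms @ 4 + 1565.217ms (3)
5. 3652.174ms @ 7 + 521.739ms (1)
6. 4173.913ms @ 8 + 391.304ms (3/4)
7. 4565.217ms @ 35/4 + 391.304ms (3/4)
8. 4956.522ms @ 19/2 + 260.87ms (1/2)
9. 5217.391ms @ 10 + 782.609ms (3/2)
10. 6000.0ms @ 23/2 + 260.87ms (1/2)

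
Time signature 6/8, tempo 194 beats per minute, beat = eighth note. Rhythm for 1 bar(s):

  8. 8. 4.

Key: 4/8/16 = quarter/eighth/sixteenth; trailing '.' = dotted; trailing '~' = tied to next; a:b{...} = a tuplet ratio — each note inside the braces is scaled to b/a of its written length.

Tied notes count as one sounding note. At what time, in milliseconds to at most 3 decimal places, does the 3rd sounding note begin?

1. 0.0ms @ 0 + 463.918ms (3/2)
2. 463.918ms @ 3/2 + 463.918ms (3/2)
3. 927.835ms @ 3 + 927.835ms (3)

note 3 onset = 3b = 927.835ms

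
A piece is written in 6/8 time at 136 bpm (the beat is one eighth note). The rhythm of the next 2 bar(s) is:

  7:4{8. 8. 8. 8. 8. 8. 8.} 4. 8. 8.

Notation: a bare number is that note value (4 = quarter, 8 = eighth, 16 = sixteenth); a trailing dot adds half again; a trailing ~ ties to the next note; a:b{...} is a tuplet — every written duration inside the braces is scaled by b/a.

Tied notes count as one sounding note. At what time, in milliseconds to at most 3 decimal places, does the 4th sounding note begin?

note 4 onset = 18/7b = 1134.454ms

1. 0.0ms @ 0 + 378.151ms (6/7)
2. 378.151ms @ 6/7 + 378.151ms (6/7)
3. 756.303ms @ 12/7 + 378.151ms (6/7)
4. 1134.454ms @ 18/7 + 378.151ms (6/7)
5. 1512.605ms @ 24/7 + 378.151ms (6/7)
6. 1890.756ms @ 30/7 + 378.151ms (6/7)
7. 2268.908ms @ 36/7 + 378.151ms (6/7)
8. 2647.059ms @ 6 + 1323.529ms (3)
9. 3970.588ms @ 9 + 661.765ms (3/2)
10. 4632.353ms @ 21/2 + 661.765ms (3/2)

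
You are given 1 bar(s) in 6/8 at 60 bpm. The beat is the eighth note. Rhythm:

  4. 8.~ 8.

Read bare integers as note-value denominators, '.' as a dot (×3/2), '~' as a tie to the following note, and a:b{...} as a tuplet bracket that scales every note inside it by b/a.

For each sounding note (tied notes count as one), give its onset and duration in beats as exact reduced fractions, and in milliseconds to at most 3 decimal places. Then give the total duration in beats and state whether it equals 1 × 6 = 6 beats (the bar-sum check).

1) 0.0ms=0b +3000.0ms=3b
2) 3000.0ms=3b +3000.0ms=3b
Σ=6b of 6 (60bpm 6/8) — PASS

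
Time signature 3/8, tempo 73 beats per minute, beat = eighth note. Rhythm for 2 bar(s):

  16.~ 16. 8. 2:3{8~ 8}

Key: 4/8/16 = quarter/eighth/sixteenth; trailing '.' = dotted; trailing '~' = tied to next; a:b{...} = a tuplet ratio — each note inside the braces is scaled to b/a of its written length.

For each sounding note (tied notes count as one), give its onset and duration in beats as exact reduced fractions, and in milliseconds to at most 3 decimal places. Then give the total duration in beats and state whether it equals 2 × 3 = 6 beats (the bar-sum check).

1) 0.0ms=0b +1232.877ms=3/2b
2) 1232.877ms=3/2b +1232.877ms=3/2b
3) 2465.753ms=3b +2465.753ms=3b
Σ=6b of 6 (73bpm 3/8) — PASS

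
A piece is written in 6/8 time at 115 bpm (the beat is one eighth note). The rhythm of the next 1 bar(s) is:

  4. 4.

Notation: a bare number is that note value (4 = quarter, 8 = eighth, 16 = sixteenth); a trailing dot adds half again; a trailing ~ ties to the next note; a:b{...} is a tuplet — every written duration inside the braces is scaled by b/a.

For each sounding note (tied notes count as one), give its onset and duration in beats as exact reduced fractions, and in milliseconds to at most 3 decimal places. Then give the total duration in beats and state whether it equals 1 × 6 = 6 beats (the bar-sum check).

1) 0.0ms=0b +1565.217ms=3b
2) 1565.217ms=3b +1565.217ms=3b
Σ=6b of 6 (115bpm 6/8) — PASS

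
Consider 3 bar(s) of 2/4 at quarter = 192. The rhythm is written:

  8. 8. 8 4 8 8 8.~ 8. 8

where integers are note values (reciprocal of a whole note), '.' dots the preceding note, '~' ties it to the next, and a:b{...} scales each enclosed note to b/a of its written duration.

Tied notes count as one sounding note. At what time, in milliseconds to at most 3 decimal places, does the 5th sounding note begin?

note 5 onset = 3b = 937.5ms

1. 0.0ms @ 0 + 234.375ms (3/4)
2. 234.375ms @ 3/4 + 234.375ms (3/4)
3. 468.75ms @ 3/2 + 156.25ms (1/2)
4. 625.0ms @ 2 + 312.5ms (1)
5. 937.5ms @ 3 + 156.25ms (1/2)
6. 1093.75ms @ 7/2 + 156.25ms (1/2)
7. 1250.0ms @ 4 + 468.75ms (3/2)
8. 1718.75ms @ 11/2 + 156.25ms (1/2)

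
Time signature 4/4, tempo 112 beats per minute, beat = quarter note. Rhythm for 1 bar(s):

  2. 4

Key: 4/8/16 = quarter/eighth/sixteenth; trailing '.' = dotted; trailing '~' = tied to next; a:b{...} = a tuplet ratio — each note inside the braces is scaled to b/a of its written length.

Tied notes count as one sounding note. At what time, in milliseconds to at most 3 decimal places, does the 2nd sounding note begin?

1. 0.0ms @ 0 + 1607.143ms (3)
2. 1607.143ms @ 3 + 535.714ms (1)

note 2 onset = 3b = 1607.143ms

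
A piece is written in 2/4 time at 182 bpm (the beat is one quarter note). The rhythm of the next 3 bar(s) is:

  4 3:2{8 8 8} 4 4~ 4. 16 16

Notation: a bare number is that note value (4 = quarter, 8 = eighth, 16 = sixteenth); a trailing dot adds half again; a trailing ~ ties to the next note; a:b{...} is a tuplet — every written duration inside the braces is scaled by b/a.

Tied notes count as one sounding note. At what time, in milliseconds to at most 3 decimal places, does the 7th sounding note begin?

1. 0.0ms @ 0 + 329.67ms (1)
2. 329.67ms @ 1 + 109.89ms (1/3)
3. 439.56ms @ 4/3 + 109.89ms (1/3)
4. 549.451ms @ 5/3 + 109.89ms (1/3)
5. 659.341ms @ 2 + 329.67ms (1)
6. 989.011ms @ 3 + 824.176ms (5/2)
7. 1813.187ms @ 11/2 + 82.418ms (1/4)
8. 1895.604ms @ 23/4 + 82.418ms (1/4)

note 7 onset = 11/2b = 1813.187ms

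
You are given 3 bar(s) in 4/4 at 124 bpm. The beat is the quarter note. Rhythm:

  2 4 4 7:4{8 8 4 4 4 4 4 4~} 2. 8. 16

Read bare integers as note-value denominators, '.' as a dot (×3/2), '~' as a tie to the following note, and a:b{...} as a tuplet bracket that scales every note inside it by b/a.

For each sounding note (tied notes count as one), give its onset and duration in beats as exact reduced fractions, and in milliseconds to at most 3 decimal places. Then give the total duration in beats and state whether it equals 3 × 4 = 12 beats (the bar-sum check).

1) 0.0ms=0b +967.742ms=2b
2) 967.742ms=2b +483.871ms=1b
3) 1451.613ms=3b +483.871ms=1b
4) 1935.484ms=4b +138.249ms=2/7b
5) 2073.733ms=30/7b +138.249ms=2/7b
6) 2211.982ms=32/7b +276.498ms=4/7b
7) 2488.479ms=36/7b +276.498ms=4/7b
8) 2764.977ms=40/7b +276.498ms=4/7b
9) 3041.475ms=44/7b +276.498ms=4/7b
10) 3317.972ms=48/7b +276.498ms=4/7b
11) 3594.47ms=52/7b +1728.111ms=25/7b
12) 5322.581ms=11b +362.903ms=3/4b
13) 5685.484ms=47/4b +120.968ms=1/4b
Σ=12b of 12 (124bpm 4/4) — PASS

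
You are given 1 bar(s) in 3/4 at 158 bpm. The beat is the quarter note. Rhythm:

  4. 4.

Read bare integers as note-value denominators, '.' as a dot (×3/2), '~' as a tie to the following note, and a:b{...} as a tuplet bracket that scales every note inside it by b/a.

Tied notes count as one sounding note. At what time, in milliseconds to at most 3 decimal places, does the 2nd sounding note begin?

1. 0.0ms @ 0 + 569.62ms (3/2)
2. 569.62ms @ 3/2 + 569.62ms (3/2)

note 2 onset = 3/2b = 569.62ms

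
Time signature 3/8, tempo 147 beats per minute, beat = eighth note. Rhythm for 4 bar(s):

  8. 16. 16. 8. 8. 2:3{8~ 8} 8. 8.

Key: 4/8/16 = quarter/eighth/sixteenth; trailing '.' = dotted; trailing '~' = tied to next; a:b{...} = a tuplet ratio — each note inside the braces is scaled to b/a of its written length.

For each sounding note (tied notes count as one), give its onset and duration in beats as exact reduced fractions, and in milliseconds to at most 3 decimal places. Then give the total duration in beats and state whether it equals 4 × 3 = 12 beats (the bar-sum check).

1) 0.0ms=0b +612.245ms=3/2b
2) 612.245ms=3/2b +306.122ms=3/4b
3) 918.367ms=9/4b +306.122ms=3/4b
4) 1224.49ms=3b +612.245ms=3/2b
5) 1836.735ms=9/2b +612.245ms=3/2b
6) 2448.98ms=6b +1224.49ms=3b
7) 3673.469ms=9b +612.245ms=3/2b
8) 4285.714ms=21/2b +612.245ms=3/2b
Σ=12b of 12 (147bpm 3/8) — PASS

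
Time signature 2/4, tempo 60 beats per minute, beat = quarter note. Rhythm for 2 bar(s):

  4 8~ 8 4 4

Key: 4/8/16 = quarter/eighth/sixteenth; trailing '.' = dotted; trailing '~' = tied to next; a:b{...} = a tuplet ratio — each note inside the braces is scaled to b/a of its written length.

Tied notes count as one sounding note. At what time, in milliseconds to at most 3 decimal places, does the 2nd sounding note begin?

note 2 onset = 1b = 1000.0ms

1. 0.0ms @ 0 + 1000.0ms (1)
2. 1000.0ms @ 1 + 1000.0ms (1)
3. 2000.0ms @ 2 + 1000.0ms (1)
4. 3000.0ms @ 3 + 1000.0ms (1)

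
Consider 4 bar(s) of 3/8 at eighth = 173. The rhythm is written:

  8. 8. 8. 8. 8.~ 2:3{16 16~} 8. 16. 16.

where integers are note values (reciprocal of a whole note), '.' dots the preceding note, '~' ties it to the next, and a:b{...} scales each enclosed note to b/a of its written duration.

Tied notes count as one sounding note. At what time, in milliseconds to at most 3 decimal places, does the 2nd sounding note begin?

note 2 onset = 3/2b = 520.231ms

1. 0.0ms @ 0 + 520.231ms (3/2)
2. 520.231ms @ 3/2 + 520.231ms (3/2)
3. 1040.462ms @ 3 + 520.231ms (3/2)
4. 1560.694ms @ 9/2 + 520.231ms (3/2)
5. 2080.925ms @ 6 + 780.347ms (9/4)
6. 2861.272ms @ 33/4 + 780.347ms (9/4)
7. 3641.618ms @ 21/2 + 260.116ms (3/4)
8. 3901.734ms @ 45/4 + 260.116ms (3/4)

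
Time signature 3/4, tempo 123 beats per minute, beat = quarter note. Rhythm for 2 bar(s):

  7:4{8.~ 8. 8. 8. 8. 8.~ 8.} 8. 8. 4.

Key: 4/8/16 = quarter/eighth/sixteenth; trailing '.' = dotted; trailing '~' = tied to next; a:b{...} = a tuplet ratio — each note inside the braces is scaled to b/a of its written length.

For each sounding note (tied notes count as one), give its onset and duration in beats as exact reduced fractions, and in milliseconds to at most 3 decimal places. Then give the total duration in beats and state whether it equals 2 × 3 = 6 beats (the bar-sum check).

1) 0.0ms=0b +418.118ms=6/7b
2) 418.118ms=6/7b +209.059ms=3/7b
3) 627.178ms=9/7b +209.059ms=3/7b
4) 836.237ms=12/7b +209.059ms=3/7b
5) 1045.296ms=15/7b +418.118ms=6/7b
6) 1463.415ms=3b +365.854ms=3/4b
7) 1829.268ms=15/4b +365.854ms=3/4b
8) 2195.122ms=9/2b +731.707ms=3/2b
Σ=6b of 6 (123bpm 3/4) — PASS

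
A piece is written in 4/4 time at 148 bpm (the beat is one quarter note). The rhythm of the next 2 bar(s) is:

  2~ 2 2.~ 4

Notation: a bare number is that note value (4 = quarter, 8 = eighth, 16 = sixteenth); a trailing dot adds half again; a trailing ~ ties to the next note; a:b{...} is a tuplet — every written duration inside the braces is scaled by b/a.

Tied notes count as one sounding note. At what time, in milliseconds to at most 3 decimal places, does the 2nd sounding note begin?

1. 0.0ms @ 0 + 1621.622ms (4)
2. 1621.622ms @ 4 + 1621.622ms (4)

note 2 onset = 4b = 1621.622ms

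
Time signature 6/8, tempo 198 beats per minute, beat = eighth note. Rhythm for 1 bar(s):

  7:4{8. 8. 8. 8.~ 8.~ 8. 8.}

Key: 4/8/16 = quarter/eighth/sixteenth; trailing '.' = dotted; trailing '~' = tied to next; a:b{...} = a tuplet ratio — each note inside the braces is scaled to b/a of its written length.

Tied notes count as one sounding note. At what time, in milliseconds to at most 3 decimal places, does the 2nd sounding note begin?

1. 0.0ms @ 0 + 259.74ms (6/7)
2. 259.74ms @ 6/7 + 259.74ms (6/7)
3. 519.481ms @ 12/7 + 259.74ms (6/7)
4. 779.221ms @ 18/7 + 779.221ms (18/7)
5. 1558.442ms @ 36/7 + 259.74ms (6/7)

note 2 onset = 6/7b = 259.74ms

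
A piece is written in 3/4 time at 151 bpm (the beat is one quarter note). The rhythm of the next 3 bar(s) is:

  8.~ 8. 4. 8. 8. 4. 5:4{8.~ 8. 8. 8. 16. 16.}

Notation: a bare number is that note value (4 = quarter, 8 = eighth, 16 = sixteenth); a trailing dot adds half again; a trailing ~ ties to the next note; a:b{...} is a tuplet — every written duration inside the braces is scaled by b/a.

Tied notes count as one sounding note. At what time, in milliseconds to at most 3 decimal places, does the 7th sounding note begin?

1. 0.0ms @ 0 + 596.026ms (3/2)
2. 596.026ms @ 3/2 + 596.026ms (3/2)
3. 1192.053ms @ 3 + 298.013ms (3/4)
4. 1490.066ms @ 15/4 + 298.013ms (3/4)
5. 1788.079ms @ 9/2 + 596.026ms (3/2)
6. 2384.106ms @ 6 + 476.821ms (6/5)
7. 2860.927ms @ 36/5 + 238.411ms (3/5)
8. 3099.338ms @ 39/5 + 238.411ms (3/5)
9. 3337.748ms @ 42/5 + 119.205ms (3/10)
10. 3456.954ms @ 87/10 + 119.205ms (3/10)

note 7 onset = 36/5b = 2860.927ms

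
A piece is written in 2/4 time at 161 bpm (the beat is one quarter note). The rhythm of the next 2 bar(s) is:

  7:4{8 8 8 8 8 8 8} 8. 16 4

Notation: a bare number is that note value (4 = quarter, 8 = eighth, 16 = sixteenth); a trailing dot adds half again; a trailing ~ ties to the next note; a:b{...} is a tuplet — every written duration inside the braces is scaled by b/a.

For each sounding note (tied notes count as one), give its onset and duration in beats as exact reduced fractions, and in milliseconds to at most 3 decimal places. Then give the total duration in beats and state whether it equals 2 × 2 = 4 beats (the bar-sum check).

1) 0.0ms=0b +106.477ms=2/7b
2) 106.477ms=2/7b +106.477ms=2/7b
3) 212.955ms=4/7b +106.477ms=2/7b
4) 319.432ms=6/7b +106.477ms=2/7b
5) 425.909ms=8/7b +106.477ms=2/7b
6) 532.387ms=10/7b +106.477ms=2/7b
7) 638.864ms=12/7b +106.477ms=2/7b
8) 745.342ms=2b +279.503ms=3/4b
9) 1024.845ms=11/4b +93.168ms=1/4b
10) 1118.012ms=3b +372.671ms=1b
Σ=4b of 4 (161bpm 2/4) — PASS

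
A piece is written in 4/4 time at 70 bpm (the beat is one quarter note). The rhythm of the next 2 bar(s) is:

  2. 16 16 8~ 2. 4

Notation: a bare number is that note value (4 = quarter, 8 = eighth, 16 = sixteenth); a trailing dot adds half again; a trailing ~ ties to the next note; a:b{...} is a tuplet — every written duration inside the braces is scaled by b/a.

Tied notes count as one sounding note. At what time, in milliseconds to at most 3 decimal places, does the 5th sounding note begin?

note 5 onset = 7b = 6000.0ms

1. 0.0ms @ 0 + 2571.429ms (3)
2. 2571.429ms @ 3 + 214.286ms (1/4)
3. 2785.714ms @ 13/4 + 214.286ms (1/4)
4. 3000.0ms @ 7/2 + 3000.0ms (7/2)
5. 6000.0ms @ 7 + 857.143ms (1)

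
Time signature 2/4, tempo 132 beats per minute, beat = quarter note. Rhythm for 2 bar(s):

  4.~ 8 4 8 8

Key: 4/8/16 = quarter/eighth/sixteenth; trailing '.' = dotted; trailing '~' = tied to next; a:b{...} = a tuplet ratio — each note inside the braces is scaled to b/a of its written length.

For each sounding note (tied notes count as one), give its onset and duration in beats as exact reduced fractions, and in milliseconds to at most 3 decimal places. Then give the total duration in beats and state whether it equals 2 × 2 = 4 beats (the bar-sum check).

1) 0.0ms=0b +909.091ms=2b
2) 909.091ms=2b +454.545ms=1b
3) 1363.636ms=3b +227.273ms=1/2b
4) 1590.909ms=7/2b +227.273ms=1/2b
Σ=4b of 4 (132bpm 2/4) — PASS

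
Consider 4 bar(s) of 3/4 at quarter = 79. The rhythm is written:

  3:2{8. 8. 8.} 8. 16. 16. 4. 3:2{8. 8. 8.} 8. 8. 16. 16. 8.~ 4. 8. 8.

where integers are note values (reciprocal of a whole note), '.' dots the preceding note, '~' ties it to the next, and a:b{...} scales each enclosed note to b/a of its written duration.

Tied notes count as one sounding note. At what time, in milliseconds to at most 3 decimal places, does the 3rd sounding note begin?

1. 0.0ms @ 0 + 379.747ms (1/2)
2. 379.747ms @ 1/2 + 379.747ms (1/2)
3. 759.494ms @ 1 + 379.747ms (1/2)
4. 1139.241ms @ 3/2 + 569.62ms (3/4)
5. 1708.861ms @ 9/4 + 284.81ms (3/8)
6. 1993.671ms @ 21/8 + 284.81ms (3/8)
7. 2278.481ms @ 3 + 1139.241ms (3/2)
8. 3417.722ms @ 9/2 + 379.747ms (1/2)
9. 3797.468ms @ 5 + 379.747ms (1/2)
10. 4177.215ms @ 11/2 + 379.747ms (1/2)
11. 4556.962ms @ 6 + 569.62ms (3/4)
12. 5126.582ms @ 27/4 + 569.62ms (3/4)
13. 5696.203ms @ 15/2 + 284.81ms (3/8)
14. 5981.013ms @ 63/8 + 284.81ms (3/8)
15. 6265.823ms @ 33/4 + 1708.861ms (9/4)
16. 7974.684ms @ 21/2 + 569.62ms (3/4)
17. 8544.304ms @ 45/4 + 569.62ms (3/4)

note 3 onset = 1b = 759.494ms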